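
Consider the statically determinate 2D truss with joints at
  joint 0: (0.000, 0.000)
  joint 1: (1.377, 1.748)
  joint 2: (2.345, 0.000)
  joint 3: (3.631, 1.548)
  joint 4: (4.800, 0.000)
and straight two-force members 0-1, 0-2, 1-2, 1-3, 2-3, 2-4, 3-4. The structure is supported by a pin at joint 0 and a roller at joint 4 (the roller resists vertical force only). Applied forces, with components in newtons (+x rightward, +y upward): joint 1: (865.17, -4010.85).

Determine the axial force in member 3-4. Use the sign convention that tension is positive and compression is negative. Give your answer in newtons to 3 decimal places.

-1836.653

N=5 nodes, M=7 members, R=3 reactions → 2N=10, M+R=10
member 0 (0-1): L=2.2252, (cx,cy)=(0.6188,0.7855)
member 1 (0-2): L=2.3450, (cx,cy)=(1.0000,0.0000)
member 2 (1-2): L=1.9981, (cx,cy)=(0.4845,-0.8748)
member 3 (1-3): L=2.2629, (cx,cy)=(0.9961,-0.0884)
member 4 (2-3): L=2.0125, (cx,cy)=(0.6390,0.7692)
member 5 (2-4): L=2.4550, (cx,cy)=(1.0000,0.0000)
member 6 (3-4): L=1.9398, (cx,cy)=(0.6026,-0.7980)
solve A·x = −loads:
  F[0-1] = -3240.0359 N (compression)
  F[0-2] = +2870.1476 N (tension)
  F[1-2] = -1455.8325 N (compression)
  F[1-3] = -2173.3712 N (compression)
  F[2-3] = +1655.7347 N (tension)
  F[2-4] = +1106.8336 N (tension)
  F[3-4] = -1836.6531 N (compression)
  Rx@0 = -865.1700 N
  Ry@0 = +2545.1713 N
  Ry@4 = +1465.6787 N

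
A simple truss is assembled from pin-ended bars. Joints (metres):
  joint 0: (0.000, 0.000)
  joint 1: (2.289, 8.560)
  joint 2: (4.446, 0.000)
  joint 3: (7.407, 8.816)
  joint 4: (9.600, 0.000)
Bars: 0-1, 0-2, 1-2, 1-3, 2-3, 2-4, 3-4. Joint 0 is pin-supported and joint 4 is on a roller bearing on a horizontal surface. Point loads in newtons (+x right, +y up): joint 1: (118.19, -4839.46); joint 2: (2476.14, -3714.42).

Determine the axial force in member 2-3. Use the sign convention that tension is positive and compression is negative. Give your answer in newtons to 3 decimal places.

N=5 nodes, M=7 members, R=3 reactions → 2N=10, M+R=10
member 0 (0-1): L=8.8608, (cx,cy)=(0.2583,0.9661)
member 1 (0-2): L=4.4460, (cx,cy)=(1.0000,0.0000)
member 2 (1-2): L=8.8276, (cx,cy)=(0.2443,-0.9697)
member 3 (1-3): L=5.1244, (cx,cy)=(0.9988,0.0500)
member 4 (2-3): L=9.3000, (cx,cy)=(0.3184,0.9480)
member 5 (2-4): L=5.1540, (cx,cy)=(1.0000,0.0000)
member 6 (3-4): L=9.0847, (cx,cy)=(0.2414,-0.9704)
solve A·x = −loads:
  F[0-1] = -5770.2038 N (compression)
  F[0-2] = +4084.9462 N (tension)
  F[1-2] = +666.4692 N (tension)
  F[1-3] = -1773.8713 N (compression)
  F[2-3] = +3236.5835 N (tension)
  F[2-4] = +741.1662 N (tension)
  F[3-4] = -3070.3354 N (compression)
  Rx@0 = -2594.3300 N
  Ry@0 = +5574.3444 N
  Ry@4 = +2979.5356 N

3236.584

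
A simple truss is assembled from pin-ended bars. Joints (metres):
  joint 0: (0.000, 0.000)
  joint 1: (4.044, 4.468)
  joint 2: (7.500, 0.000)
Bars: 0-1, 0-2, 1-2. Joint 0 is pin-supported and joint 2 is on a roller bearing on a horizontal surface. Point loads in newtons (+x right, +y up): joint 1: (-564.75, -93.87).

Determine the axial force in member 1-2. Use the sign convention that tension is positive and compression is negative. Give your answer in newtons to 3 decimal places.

361.352

N=3 nodes, M=3 members, R=3 reactions → 2N=6, M+R=6
member 0 (0-1): L=6.0264, (cx,cy)=(0.6711,0.7414)
member 1 (0-2): L=7.5000, (cx,cy)=(1.0000,0.0000)
member 2 (1-2): L=5.6486, (cx,cy)=(0.6118,-0.7910)
solve A·x = −loads:
  F[0-1] = -512.1265 N (compression)
  F[0-2] = -221.0863 N (compression)
  F[1-2] = +361.3523 N (tension)
  Rx@0 = +564.7500 N
  Ry@0 = +379.6957 N
  Ry@2 = -285.8257 N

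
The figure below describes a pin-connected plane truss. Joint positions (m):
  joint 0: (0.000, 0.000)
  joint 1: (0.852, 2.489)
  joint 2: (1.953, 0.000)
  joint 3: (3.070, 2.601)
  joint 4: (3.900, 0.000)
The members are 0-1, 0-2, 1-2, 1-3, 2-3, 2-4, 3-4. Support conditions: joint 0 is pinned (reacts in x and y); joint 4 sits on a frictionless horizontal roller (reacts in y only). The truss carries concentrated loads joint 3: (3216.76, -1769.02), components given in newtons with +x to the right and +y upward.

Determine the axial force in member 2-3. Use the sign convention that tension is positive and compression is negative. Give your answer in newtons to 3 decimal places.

1850.454

N=5 nodes, M=7 members, R=3 reactions → 2N=10, M+R=10
member 0 (0-1): L=2.6308, (cx,cy)=(0.3239,0.9461)
member 1 (0-2): L=1.9530, (cx,cy)=(1.0000,0.0000)
member 2 (1-2): L=2.7216, (cx,cy)=(0.4045,-0.9145)
member 3 (1-3): L=2.2208, (cx,cy)=(0.9987,0.0504)
member 4 (2-3): L=2.8307, (cx,cy)=(0.3946,0.9189)
member 5 (2-4): L=1.9470, (cx,cy)=(1.0000,0.0000)
member 6 (3-4): L=2.7302, (cx,cy)=(0.3040,-0.9527)
solve A·x = −loads:
  F[0-1] = +1869.6089 N (tension)
  F[0-2] = +2611.2725 N (tension)
  F[1-2] = -1859.2157 N (compression)
  F[1-3] = +1359.3360 N (tension)
  F[2-3] = +1850.4540 N (tension)
  F[2-4] = +1128.9620 N (tension)
  F[3-4] = -3713.6321 N (compression)
  Rx@0 = -3216.7600 N
  Ry@0 = -1768.8477 N
  Ry@4 = +3537.8677 N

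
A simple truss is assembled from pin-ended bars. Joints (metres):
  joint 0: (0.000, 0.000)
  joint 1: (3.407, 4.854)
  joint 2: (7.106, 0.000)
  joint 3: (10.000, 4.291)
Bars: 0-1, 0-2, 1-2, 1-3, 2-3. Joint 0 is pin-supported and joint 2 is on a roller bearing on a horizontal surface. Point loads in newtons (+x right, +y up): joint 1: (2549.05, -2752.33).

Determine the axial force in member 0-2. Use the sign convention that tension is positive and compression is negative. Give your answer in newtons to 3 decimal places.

N=4 nodes, M=5 members, R=3 reactions → 2N=8, M+R=8
member 0 (0-1): L=5.9303, (cx,cy)=(0.5745,0.8185)
member 1 (0-2): L=7.1060, (cx,cy)=(1.0000,0.0000)
member 2 (1-2): L=6.1028, (cx,cy)=(0.6061,-0.7954)
member 3 (1-3): L=6.6170, (cx,cy)=(0.9964,-0.0851)
member 4 (2-3): L=5.1757, (cx,cy)=(0.5592,0.8291)
solve A·x = −loads:
  F[0-1] = +376.9111 N (tension)
  F[0-2] = +2332.5134 N (tension)
  F[1-2] = -3848.2873 N (compression)
  F[1-3] = -0.0000 N (compression)
  F[2-3] = +0.0000 N (tension)
  Rx@0 = -2549.0500 N
  Ry@0 = -308.5027 N
  Ry@2 = +3060.8327 N

2332.513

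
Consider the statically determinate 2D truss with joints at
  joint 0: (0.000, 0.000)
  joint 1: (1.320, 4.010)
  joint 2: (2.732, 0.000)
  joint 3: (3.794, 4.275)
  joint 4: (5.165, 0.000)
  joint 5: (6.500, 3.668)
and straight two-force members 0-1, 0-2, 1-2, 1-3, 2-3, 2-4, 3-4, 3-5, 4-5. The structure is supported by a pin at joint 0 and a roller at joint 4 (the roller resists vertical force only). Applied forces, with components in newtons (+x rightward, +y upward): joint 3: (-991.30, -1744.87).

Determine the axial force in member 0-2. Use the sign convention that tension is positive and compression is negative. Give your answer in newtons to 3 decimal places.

-568.754

N=6 nodes, M=9 members, R=3 reactions → 2N=12, M+R=12
member 0 (0-1): L=4.2217, (cx,cy)=(0.3127,0.9499)
member 1 (0-2): L=2.7320, (cx,cy)=(1.0000,0.0000)
member 2 (1-2): L=4.2513, (cx,cy)=(0.3321,-0.9432)
member 3 (1-3): L=2.4882, (cx,cy)=(0.9943,0.1065)
member 4 (2-3): L=4.4049, (cx,cy)=(0.2411,0.9705)
member 5 (2-4): L=2.4330, (cx,cy)=(1.0000,0.0000)
member 6 (3-4): L=4.4895, (cx,cy)=(0.3054,-0.9522)
member 7 (3-5): L=2.7732, (cx,cy)=(0.9758,-0.2189)
member 8 (4-5): L=3.9034, (cx,cy)=(0.3420,0.9397)
solve A·x = −loads:
  F[0-1] = -1351.4025 N (compression)
  F[0-2] = -568.7537 N (compression)
  F[1-2] = +1265.1945 N (tension)
  F[1-3] = -847.5775 N (compression)
  F[2-3] = -1229.6457 N (compression)
  F[2-4] = +147.9158 N (tension)
  F[3-4] = -484.3635 N (compression)
  F[3-5] = -0.0000 N (tension)
  F[4-5] = +0.0000 N (tension)
  Rx@0 = +991.3000 N
  Ry@0 = +1283.6446 N
  Ry@4 = +461.2254 N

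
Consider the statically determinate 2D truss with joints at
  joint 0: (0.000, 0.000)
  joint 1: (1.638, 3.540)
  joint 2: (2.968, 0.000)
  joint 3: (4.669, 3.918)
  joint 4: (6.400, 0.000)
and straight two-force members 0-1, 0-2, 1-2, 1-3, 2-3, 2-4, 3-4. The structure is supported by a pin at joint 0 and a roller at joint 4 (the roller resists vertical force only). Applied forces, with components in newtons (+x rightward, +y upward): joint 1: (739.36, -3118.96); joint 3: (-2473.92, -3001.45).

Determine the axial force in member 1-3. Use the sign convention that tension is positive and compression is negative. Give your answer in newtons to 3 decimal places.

N=5 nodes, M=7 members, R=3 reactions → 2N=10, M+R=10
member 0 (0-1): L=3.9006, (cx,cy)=(0.4199,0.9076)
member 1 (0-2): L=2.9680, (cx,cy)=(1.0000,0.0000)
member 2 (1-2): L=3.7816, (cx,cy)=(0.3517,-0.9361)
member 3 (1-3): L=3.0545, (cx,cy)=(0.9923,0.1238)
member 4 (2-3): L=4.2713, (cx,cy)=(0.3982,0.9173)
member 5 (2-4): L=3.4320, (cx,cy)=(1.0000,0.0000)
member 6 (3-4): L=4.2833, (cx,cy)=(0.4041,-0.9147)
solve A·x = −loads:
  F[0-1] = -4669.7443 N (compression)
  F[0-2] = +226.4332 N (tension)
  F[1-2] = +798.3071 N (tension)
  F[1-3] = -3004.2133 N (compression)
  F[2-3] = -814.6944 N (compression)
  F[2-4] = +831.6426 N (tension)
  F[3-4] = -2057.8948 N (compression)
  Rx@0 = +1734.5600 N
  Ry@0 = +4238.0440 N
  Ry@4 = +1882.3660 N

-3004.213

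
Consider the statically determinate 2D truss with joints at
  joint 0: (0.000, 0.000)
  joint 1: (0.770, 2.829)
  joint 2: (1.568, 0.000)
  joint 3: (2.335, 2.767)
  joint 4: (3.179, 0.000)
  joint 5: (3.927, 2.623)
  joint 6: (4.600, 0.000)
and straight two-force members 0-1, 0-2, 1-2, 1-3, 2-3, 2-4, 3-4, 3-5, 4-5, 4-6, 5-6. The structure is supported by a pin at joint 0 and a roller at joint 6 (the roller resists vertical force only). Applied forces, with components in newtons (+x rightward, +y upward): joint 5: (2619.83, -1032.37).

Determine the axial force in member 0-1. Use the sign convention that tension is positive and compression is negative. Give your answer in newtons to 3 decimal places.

N=7 nodes, M=11 members, R=3 reactions → 2N=14, M+R=14
member 0 (0-1): L=2.9319, (cx,cy)=(0.2626,0.9649)
member 1 (0-2): L=1.5680, (cx,cy)=(1.0000,0.0000)
member 2 (1-2): L=2.9394, (cx,cy)=(0.2715,-0.9624)
member 3 (1-3): L=1.5662, (cx,cy)=(0.9992,-0.0396)
member 4 (2-3): L=2.8713, (cx,cy)=(0.2671,0.9637)
member 5 (2-4): L=1.6110, (cx,cy)=(1.0000,0.0000)
member 6 (3-4): L=2.8929, (cx,cy)=(0.2918,-0.9565)
member 7 (3-5): L=1.5985, (cx,cy)=(0.9959,-0.0901)
member 8 (4-5): L=2.7276, (cx,cy)=(0.2742,0.9617)
member 9 (4-6): L=1.4210, (cx,cy)=(1.0000,0.0000)
member 10 (5-6): L=2.7080, (cx,cy)=(0.2485,-0.9686)
solve A·x = −loads:
  F[0-1] = +1391.6840 N (tension)
  F[0-2] = +2254.3366 N (tension)
  F[1-2] = -1426.2160 N (compression)
  F[1-3] = +753.2793 N (tension)
  F[2-3] = +1424.4110 N (tension)
  F[2-4] = +1486.6483 N (tension)
  F[3-4] = -1553.9459 N (compression)
  F[3-5] = +1593.0272 N (tension)
  F[4-5] = +1545.5942 N (tension)
  F[4-6] = +609.4210 N (tension)
  F[5-6] = -2452.1379 N (compression)
  Rx@0 = -2619.8300 N
  Ry@0 = -1342.8324 N
  Ry@6 = +2375.2024 N

1391.684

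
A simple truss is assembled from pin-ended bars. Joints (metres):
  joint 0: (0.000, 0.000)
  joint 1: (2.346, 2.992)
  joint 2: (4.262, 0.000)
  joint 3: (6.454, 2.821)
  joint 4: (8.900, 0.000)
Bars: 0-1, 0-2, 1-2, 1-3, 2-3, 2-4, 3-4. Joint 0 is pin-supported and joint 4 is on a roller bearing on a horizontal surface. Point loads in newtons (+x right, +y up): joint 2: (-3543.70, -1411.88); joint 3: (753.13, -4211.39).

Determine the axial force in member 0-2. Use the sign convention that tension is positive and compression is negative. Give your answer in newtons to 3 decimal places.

-1493.315

N=5 nodes, M=7 members, R=3 reactions → 2N=10, M+R=10
member 0 (0-1): L=3.8021, (cx,cy)=(0.6170,0.7869)
member 1 (0-2): L=4.2620, (cx,cy)=(1.0000,0.0000)
member 2 (1-2): L=3.5529, (cx,cy)=(0.5393,-0.8421)
member 3 (1-3): L=4.1116, (cx,cy)=(0.9991,-0.0416)
member 4 (2-3): L=3.5725, (cx,cy)=(0.6136,0.7896)
member 5 (2-4): L=4.6380, (cx,cy)=(1.0000,0.0000)
member 6 (3-4): L=3.7338, (cx,cy)=(0.6551,-0.7555)
solve A·x = −loads:
  F[0-1] = -2102.4127 N (compression)
  F[0-2] = -1493.3154 N (compression)
  F[1-2] = +2084.3119 N (tension)
  F[1-3] = -2423.3735 N (compression)
  F[2-3] = -434.8546 N (compression)
  F[2-4] = +3441.2215 N (tension)
  F[3-4] = -5252.9403 N (compression)
  Rx@0 = +2790.5700 N
  Ry@0 = +1654.4696 N
  Ry@4 = +3968.8004 N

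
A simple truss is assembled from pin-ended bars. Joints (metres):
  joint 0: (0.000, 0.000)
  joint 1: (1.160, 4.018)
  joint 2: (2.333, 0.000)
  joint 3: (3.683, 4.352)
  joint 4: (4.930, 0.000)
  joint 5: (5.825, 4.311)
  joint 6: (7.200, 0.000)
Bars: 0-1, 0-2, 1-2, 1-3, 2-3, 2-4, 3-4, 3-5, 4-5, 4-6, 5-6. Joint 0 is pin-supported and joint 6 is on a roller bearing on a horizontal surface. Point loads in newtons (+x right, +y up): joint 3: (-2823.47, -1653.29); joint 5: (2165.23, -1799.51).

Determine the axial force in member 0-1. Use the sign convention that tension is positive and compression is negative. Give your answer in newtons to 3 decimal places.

-1625.211

N=7 nodes, M=11 members, R=3 reactions → 2N=14, M+R=14
member 0 (0-1): L=4.1821, (cx,cy)=(0.2774,0.9608)
member 1 (0-2): L=2.3330, (cx,cy)=(1.0000,0.0000)
member 2 (1-2): L=4.1857, (cx,cy)=(0.2802,-0.9599)
member 3 (1-3): L=2.5450, (cx,cy)=(0.9914,0.1312)
member 4 (2-3): L=4.5566, (cx,cy)=(0.2963,0.9551)
member 5 (2-4): L=2.5970, (cx,cy)=(1.0000,0.0000)
member 6 (3-4): L=4.5271, (cx,cy)=(0.2755,-0.9613)
member 7 (3-5): L=2.1424, (cx,cy)=(0.9998,-0.0191)
member 8 (4-5): L=4.4029, (cx,cy)=(0.2033,0.9791)
member 9 (4-6): L=2.2700, (cx,cy)=(1.0000,0.0000)
member 10 (5-6): L=4.5250, (cx,cy)=(0.3039,-0.9527)
solve A·x = −loads:
  F[0-1] = -1625.2115 N (compression)
  F[0-2] = -207.4504 N (compression)
  F[1-2] = +1506.2406 N (tension)
  F[1-3] = -880.5118 N (compression)
  F[2-3] = -1513.8541 N (compression)
  F[2-4] = +663.1733 N (tension)
  F[3-4] = -126.1438 N (compression)
  F[3-5] = +1537.0846 N (tension)
  F[4-5] = +123.8497 N (tension)
  F[4-6] = +603.2515 N (tension)
  F[5-6] = -1985.2324 N (compression)
  Rx@0 = +658.2400 N
  Ry@0 = +1561.4420 N
  Ry@6 = +1891.3580 N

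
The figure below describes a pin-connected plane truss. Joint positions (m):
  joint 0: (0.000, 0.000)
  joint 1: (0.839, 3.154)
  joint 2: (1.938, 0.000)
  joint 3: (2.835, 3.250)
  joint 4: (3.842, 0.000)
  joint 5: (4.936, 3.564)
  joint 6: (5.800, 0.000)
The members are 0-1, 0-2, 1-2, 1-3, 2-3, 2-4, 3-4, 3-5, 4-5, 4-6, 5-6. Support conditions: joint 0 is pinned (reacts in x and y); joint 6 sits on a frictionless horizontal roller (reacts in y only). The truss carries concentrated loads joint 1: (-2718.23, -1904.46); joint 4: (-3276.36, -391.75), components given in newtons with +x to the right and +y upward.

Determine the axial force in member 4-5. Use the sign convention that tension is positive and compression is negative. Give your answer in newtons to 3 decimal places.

-1071.499

N=7 nodes, M=11 members, R=3 reactions → 2N=14, M+R=14
member 0 (0-1): L=3.2637, (cx,cy)=(0.2571,0.9664)
member 1 (0-2): L=1.9380, (cx,cy)=(1.0000,0.0000)
member 2 (1-2): L=3.3400, (cx,cy)=(0.3290,-0.9443)
member 3 (1-3): L=1.9983, (cx,cy)=(0.9988,0.0480)
member 4 (2-3): L=3.3715, (cx,cy)=(0.2661,0.9640)
member 5 (2-4): L=1.9040, (cx,cy)=(1.0000,0.0000)
member 6 (3-4): L=3.4024, (cx,cy)=(0.2960,-0.9552)
member 7 (3-5): L=2.1243, (cx,cy)=(0.9890,0.1478)
member 8 (4-5): L=3.7281, (cx,cy)=(0.2934,0.9560)
member 9 (4-6): L=1.9580, (cx,cy)=(1.0000,0.0000)
member 10 (5-6): L=3.6672, (cx,cy)=(0.2356,-0.9719)
solve A·x = −loads:
  F[0-1] = -3352.0277 N (compression)
  F[0-2] = -5132.8795 N (compression)
  F[1-2] = +1483.3303 N (tension)
  F[1-3] = +1370.0217 N (tension)
  F[2-3] = -1453.1028 N (compression)
  F[2-4] = -4258.1981 N (compression)
  F[3-4] = +1482.4951 N (tension)
  F[3-5] = +549.1035 N (tension)
  F[4-5] = -1071.4994 N (compression)
  F[4-6] = -228.6459 N (compression)
  F[5-6] = +970.4831 N (tension)
  Rx@0 = +5994.5900 N
  Ry@0 = +3239.3741 N
  Ry@6 = -943.1641 N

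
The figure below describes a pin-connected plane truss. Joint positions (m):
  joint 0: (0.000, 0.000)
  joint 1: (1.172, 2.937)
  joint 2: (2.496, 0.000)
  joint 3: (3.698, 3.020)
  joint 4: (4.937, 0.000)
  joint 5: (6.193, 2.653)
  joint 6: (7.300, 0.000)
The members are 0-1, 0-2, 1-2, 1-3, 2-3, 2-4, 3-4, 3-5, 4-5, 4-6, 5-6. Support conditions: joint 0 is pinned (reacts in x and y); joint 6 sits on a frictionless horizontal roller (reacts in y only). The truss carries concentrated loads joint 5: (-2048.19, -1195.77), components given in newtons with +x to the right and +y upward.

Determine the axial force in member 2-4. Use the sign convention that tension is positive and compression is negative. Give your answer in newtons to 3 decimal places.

-914.675

N=7 nodes, M=11 members, R=3 reactions → 2N=14, M+R=14
member 0 (0-1): L=3.1622, (cx,cy)=(0.3706,0.9288)
member 1 (0-2): L=2.4960, (cx,cy)=(1.0000,0.0000)
member 2 (1-2): L=3.2216, (cx,cy)=(0.4110,-0.9116)
member 3 (1-3): L=2.5274, (cx,cy)=(0.9995,0.0328)
member 4 (2-3): L=3.2504, (cx,cy)=(0.3698,0.9291)
member 5 (2-4): L=2.4410, (cx,cy)=(1.0000,0.0000)
member 6 (3-4): L=3.2643, (cx,cy)=(0.3796,-0.9252)
member 7 (3-5): L=2.5218, (cx,cy)=(0.9894,-0.1455)
member 8 (4-5): L=2.9353, (cx,cy)=(0.4279,0.9038)
member 9 (4-6): L=2.3630, (cx,cy)=(1.0000,0.0000)
member 10 (5-6): L=2.8747, (cx,cy)=(0.3851,-0.9229)
solve A·x = −loads:
  F[0-1] = -996.6754 N (compression)
  F[0-2] = -1678.7950 N (compression)
  F[1-2] = +987.4659 N (tension)
  F[1-3] = -775.6335 N (compression)
  F[2-3] = -968.9056 N (compression)
  F[2-4] = -914.6748 N (compression)
  F[3-4] = +1256.6252 N (tension)
  F[3-5] = -1627.8133 N (compression)
  F[4-5] = -1286.2920 N (compression)
  F[4-6] = +112.6929 N (tension)
  F[5-6] = -292.6445 N (compression)
  Rx@0 = +2048.1900 N
  Ry@0 = +925.6939 N
  Ry@6 = +270.0761 N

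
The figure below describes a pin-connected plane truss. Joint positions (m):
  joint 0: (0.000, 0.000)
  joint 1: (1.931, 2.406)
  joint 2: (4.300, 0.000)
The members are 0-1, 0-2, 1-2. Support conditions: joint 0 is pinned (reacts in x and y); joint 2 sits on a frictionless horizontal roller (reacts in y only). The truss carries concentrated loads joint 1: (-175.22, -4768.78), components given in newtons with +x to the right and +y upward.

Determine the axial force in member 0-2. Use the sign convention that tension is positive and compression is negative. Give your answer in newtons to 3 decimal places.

N=3 nodes, M=3 members, R=3 reactions → 2N=6, M+R=6
member 0 (0-1): L=3.0851, (cx,cy)=(0.6259,0.7799)
member 1 (0-2): L=4.3000, (cx,cy)=(1.0000,0.0000)
member 2 (1-2): L=3.3765, (cx,cy)=(0.7016,-0.7126)
solve A·x = −loads:
  F[0-1] = -3494.4870 N (compression)
  F[0-2] = +2012.0482 N (tension)
  F[1-2] = -2867.7728 N (compression)
  Rx@0 = +175.2200 N
  Ry@0 = +2725.3068 N
  Ry@2 = +2043.4732 N

2012.048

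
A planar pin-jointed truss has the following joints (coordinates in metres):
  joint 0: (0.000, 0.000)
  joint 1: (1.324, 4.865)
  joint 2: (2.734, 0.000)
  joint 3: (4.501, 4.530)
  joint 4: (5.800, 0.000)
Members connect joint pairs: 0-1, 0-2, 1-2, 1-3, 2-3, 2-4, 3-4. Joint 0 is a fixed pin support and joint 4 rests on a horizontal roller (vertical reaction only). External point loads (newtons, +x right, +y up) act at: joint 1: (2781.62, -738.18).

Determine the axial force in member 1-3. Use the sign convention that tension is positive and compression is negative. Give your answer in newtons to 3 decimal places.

N=5 nodes, M=7 members, R=3 reactions → 2N=10, M+R=10
member 0 (0-1): L=5.0419, (cx,cy)=(0.2626,0.9649)
member 1 (0-2): L=2.7340, (cx,cy)=(1.0000,0.0000)
member 2 (1-2): L=5.0652, (cx,cy)=(0.2784,-0.9605)
member 3 (1-3): L=3.1946, (cx,cy)=(0.9945,-0.1049)
member 4 (2-3): L=4.8624, (cx,cy)=(0.3634,0.9316)
member 5 (2-4): L=3.0660, (cx,cy)=(1.0000,0.0000)
member 6 (3-4): L=4.7126, (cx,cy)=(0.2756,-0.9613)
solve A·x = −loads:
  F[0-1] = +1827.6735 N (tension)
  F[0-2] = +2301.6782 N (tension)
  F[1-2] = -2426.1191 N (compression)
  F[1-3] = -1635.3366 N (compression)
  F[2-3] = +2501.2239 N (tension)
  F[2-4] = +717.3784 N (tension)
  F[3-4] = -2602.5366 N (compression)
  Rx@0 = -2781.6200 N
  Ry@0 = -1763.5323 N
  Ry@4 = +2501.7123 N

-1635.337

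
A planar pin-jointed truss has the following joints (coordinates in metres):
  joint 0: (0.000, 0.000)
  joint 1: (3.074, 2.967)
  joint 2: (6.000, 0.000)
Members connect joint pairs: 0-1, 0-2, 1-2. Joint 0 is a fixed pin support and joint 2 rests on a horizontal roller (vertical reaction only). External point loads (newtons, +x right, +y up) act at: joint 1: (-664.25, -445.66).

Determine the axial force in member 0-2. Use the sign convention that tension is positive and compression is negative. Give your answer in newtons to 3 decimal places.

-98.761

N=3 nodes, M=3 members, R=3 reactions → 2N=6, M+R=6
member 0 (0-1): L=4.2723, (cx,cy)=(0.7195,0.6945)
member 1 (0-2): L=6.0000, (cx,cy)=(1.0000,0.0000)
member 2 (1-2): L=4.1671, (cx,cy)=(0.7022,-0.7120)
solve A·x = −loads:
  F[0-1] = -785.9267 N (compression)
  F[0-2] = -98.7613 N (compression)
  F[1-2] = +140.6515 N (tension)
  Rx@0 = +664.2500 N
  Ry@0 = +545.8052 N
  Ry@2 = -100.1452 N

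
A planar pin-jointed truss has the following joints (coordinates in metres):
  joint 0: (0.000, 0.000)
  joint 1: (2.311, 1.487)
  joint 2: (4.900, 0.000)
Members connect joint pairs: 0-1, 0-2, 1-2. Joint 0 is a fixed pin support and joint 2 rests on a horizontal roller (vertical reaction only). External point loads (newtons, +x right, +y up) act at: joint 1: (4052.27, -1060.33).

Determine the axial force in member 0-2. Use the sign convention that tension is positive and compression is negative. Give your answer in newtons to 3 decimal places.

3011.782

N=3 nodes, M=3 members, R=3 reactions → 2N=6, M+R=6
member 0 (0-1): L=2.7481, (cx,cy)=(0.8410,0.5411)
member 1 (0-2): L=4.9000, (cx,cy)=(1.0000,0.0000)
member 2 (1-2): L=2.9856, (cx,cy)=(0.8671,-0.4980)
solve A·x = −loads:
  F[0-1] = +1237.2713 N (tension)
  F[0-2] = +3011.7820 N (tension)
  F[1-2] = -3473.2016 N (compression)
  Rx@0 = -4052.2700 N
  Ry@0 = -669.4961 N
  Ry@2 = +1729.8261 N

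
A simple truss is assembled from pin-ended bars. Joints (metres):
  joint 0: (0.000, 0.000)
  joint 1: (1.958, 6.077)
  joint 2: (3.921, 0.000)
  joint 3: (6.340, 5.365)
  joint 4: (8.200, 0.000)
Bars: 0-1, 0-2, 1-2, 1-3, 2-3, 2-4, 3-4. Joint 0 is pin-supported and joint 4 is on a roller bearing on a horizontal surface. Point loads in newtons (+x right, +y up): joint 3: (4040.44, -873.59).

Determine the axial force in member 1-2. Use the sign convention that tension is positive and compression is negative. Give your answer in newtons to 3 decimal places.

N=5 nodes, M=7 members, R=3 reactions → 2N=10, M+R=10
member 0 (0-1): L=6.3846, (cx,cy)=(0.3067,0.9518)
member 1 (0-2): L=3.9210, (cx,cy)=(1.0000,0.0000)
member 2 (1-2): L=6.3862, (cx,cy)=(0.3074,-0.9516)
member 3 (1-3): L=4.4395, (cx,cy)=(0.9871,-0.1604)
member 4 (2-3): L=5.8851, (cx,cy)=(0.4110,0.9116)
member 5 (2-4): L=4.2790, (cx,cy)=(1.0000,0.0000)
member 6 (3-4): L=5.6783, (cx,cy)=(0.3276,-0.9448)
solve A·x = −loads:
  F[0-1] = +2569.1719 N (tension)
  F[0-2] = +3252.5436 N (tension)
  F[1-2] = -2854.1224 N (compression)
  F[1-3] = +1687.0417 N (tension)
  F[2-3] = +2979.2517 N (tension)
  F[2-4] = +1150.6574 N (tension)
  F[3-4] = -3512.7692 N (compression)
  Rx@0 = -4040.4400 N
  Ry@0 = -2445.3760 N
  Ry@4 = +3318.9660 N

-2854.122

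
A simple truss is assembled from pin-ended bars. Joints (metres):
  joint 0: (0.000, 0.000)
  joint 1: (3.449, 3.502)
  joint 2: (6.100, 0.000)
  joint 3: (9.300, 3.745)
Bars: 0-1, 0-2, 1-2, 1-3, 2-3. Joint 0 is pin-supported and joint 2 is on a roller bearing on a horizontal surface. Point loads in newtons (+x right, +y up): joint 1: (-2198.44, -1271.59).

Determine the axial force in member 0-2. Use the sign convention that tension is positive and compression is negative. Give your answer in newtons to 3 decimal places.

N=4 nodes, M=5 members, R=3 reactions → 2N=8, M+R=8
member 0 (0-1): L=4.9152, (cx,cy)=(0.7017,0.7125)
member 1 (0-2): L=6.1000, (cx,cy)=(1.0000,0.0000)
member 2 (1-2): L=4.3922, (cx,cy)=(0.6036,-0.7973)
member 3 (1-3): L=5.8560, (cx,cy)=(0.9991,0.0415)
member 4 (2-3): L=4.9260, (cx,cy)=(0.6496,0.7603)
solve A·x = −loads:
  F[0-1] = -2547.0853 N (compression)
  F[0-2] = -411.1634 N (compression)
  F[1-2] = +681.2258 N (tension)
  F[1-3] = -0.0000 N (compression)
  F[2-3] = +0.0000 N (tension)
  Rx@0 = +2198.4400 N
  Ry@0 = +1814.7413 N
  Ry@2 = -543.1513 N

-411.163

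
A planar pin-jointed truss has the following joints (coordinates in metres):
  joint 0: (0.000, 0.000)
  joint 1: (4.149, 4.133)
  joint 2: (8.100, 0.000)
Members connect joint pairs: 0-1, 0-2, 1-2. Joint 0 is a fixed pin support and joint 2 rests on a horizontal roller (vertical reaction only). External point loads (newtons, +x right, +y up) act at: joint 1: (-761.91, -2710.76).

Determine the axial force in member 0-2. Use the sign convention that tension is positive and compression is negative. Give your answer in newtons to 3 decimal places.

N=3 nodes, M=3 members, R=3 reactions → 2N=6, M+R=6
member 0 (0-1): L=5.8563, (cx,cy)=(0.7085,0.7057)
member 1 (0-2): L=8.1000, (cx,cy)=(1.0000,0.0000)
member 2 (1-2): L=5.7177, (cx,cy)=(0.6910,-0.7228)
solve A·x = −loads:
  F[0-1] = -2424.4228 N (compression)
  F[0-2] = +955.7245 N (tension)
  F[1-2] = -1383.0792 N (compression)
  Rx@0 = +761.9100 N
  Ry@0 = +1711.0107 N
  Ry@2 = +999.7493 N

955.725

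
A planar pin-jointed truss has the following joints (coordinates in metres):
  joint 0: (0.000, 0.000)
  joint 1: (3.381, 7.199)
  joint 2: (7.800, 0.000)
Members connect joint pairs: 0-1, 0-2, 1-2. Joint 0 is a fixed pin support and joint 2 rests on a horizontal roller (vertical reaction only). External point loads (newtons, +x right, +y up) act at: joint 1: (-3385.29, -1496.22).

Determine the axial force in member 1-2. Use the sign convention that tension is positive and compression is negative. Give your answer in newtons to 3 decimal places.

2905.138

N=3 nodes, M=3 members, R=3 reactions → 2N=6, M+R=6
member 0 (0-1): L=7.9534, (cx,cy)=(0.4251,0.9051)
member 1 (0-2): L=7.8000, (cx,cy)=(1.0000,0.0000)
member 2 (1-2): L=8.4471, (cx,cy)=(0.5231,-0.8522)
solve A·x = −loads:
  F[0-1] = -4388.3691 N (compression)
  F[0-2] = -1519.7918 N (compression)
  F[1-2] = +2905.1376 N (tension)
  Rx@0 = +3385.2900 N
  Ry@0 = +3972.1152 N
  Ry@2 = -2475.8952 N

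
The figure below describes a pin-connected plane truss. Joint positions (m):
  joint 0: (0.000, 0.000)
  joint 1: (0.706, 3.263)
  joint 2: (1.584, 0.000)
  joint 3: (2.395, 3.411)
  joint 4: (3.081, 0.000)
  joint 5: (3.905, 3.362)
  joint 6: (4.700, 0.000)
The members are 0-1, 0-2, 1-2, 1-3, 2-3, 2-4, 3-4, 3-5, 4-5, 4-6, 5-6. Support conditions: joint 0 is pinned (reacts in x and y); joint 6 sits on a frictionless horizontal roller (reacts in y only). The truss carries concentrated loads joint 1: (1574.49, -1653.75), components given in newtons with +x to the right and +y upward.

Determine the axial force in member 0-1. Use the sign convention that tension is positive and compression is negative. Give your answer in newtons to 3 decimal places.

-319.463

N=7 nodes, M=11 members, R=3 reactions → 2N=14, M+R=14
member 0 (0-1): L=3.3385, (cx,cy)=(0.2115,0.9774)
member 1 (0-2): L=1.5840, (cx,cy)=(1.0000,0.0000)
member 2 (1-2): L=3.3791, (cx,cy)=(0.2598,-0.9657)
member 3 (1-3): L=1.6955, (cx,cy)=(0.9962,0.0873)
member 4 (2-3): L=3.5061, (cx,cy)=(0.2313,0.9729)
member 5 (2-4): L=1.4970, (cx,cy)=(1.0000,0.0000)
member 6 (3-4): L=3.4793, (cx,cy)=(0.1972,-0.9804)
member 7 (3-5): L=1.5108, (cx,cy)=(0.9995,-0.0324)
member 8 (4-5): L=3.4615, (cx,cy)=(0.2380,0.9713)
member 9 (4-6): L=1.6190, (cx,cy)=(1.0000,0.0000)
member 10 (5-6): L=3.4547, (cx,cy)=(0.2301,-0.9732)
solve A·x = −loads:
  F[0-1] = -319.4625 N (compression)
  F[0-2] = +1642.0474 N (tension)
  F[1-2] = -1502.7988 N (compression)
  F[1-3] = -1256.3627 N (compression)
  F[2-3] = +1491.6357 N (tension)
  F[2-4] = +906.5336 N (tension)
  F[3-4] = -1347.1590 N (compression)
  F[3-5] = -641.2568 N (compression)
  F[4-5] = +1359.8037 N (tension)
  F[4-6] = +317.2226 N (tension)
  F[5-6] = -1378.5085 N (compression)
  Rx@0 = -1574.4900 N
  Ry@0 = +312.2376 N
  Ry@6 = +1341.5124 N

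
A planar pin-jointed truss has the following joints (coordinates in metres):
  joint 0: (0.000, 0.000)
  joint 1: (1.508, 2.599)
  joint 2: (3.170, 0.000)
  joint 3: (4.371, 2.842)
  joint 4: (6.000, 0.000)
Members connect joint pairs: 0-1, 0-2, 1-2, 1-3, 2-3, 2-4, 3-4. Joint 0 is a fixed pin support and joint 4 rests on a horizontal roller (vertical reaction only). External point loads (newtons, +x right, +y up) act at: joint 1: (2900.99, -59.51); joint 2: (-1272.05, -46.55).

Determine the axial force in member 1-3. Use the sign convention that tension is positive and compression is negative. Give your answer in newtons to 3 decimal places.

N=5 nodes, M=7 members, R=3 reactions → 2N=10, M+R=10
member 0 (0-1): L=3.0048, (cx,cy)=(0.5019,0.8649)
member 1 (0-2): L=3.1700, (cx,cy)=(1.0000,0.0000)
member 2 (1-2): L=3.0850, (cx,cy)=(0.5387,-0.8425)
member 3 (1-3): L=2.8733, (cx,cy)=(0.9964,0.0846)
member 4 (2-3): L=3.0853, (cx,cy)=(0.3893,0.9211)
member 5 (2-4): L=2.8300, (cx,cy)=(1.0000,0.0000)
member 6 (3-4): L=3.2758, (cx,cy)=(0.4973,-0.8676)
solve A·x = −loads:
  F[0-1] = +1375.9252 N (tension)
  F[0-2] = +938.4147 N (tension)
  F[1-2] = -1618.1402 N (compression)
  F[1-3] = -1343.5197 N (compression)
  F[2-3] = +1530.5003 N (tension)
  F[2-4] = +742.9449 N (tension)
  F[3-4] = -1493.9898 N (compression)
  Rx@0 = -1628.9400 N
  Ry@0 = -1190.1029 N
  Ry@4 = +1296.1629 N

-1343.520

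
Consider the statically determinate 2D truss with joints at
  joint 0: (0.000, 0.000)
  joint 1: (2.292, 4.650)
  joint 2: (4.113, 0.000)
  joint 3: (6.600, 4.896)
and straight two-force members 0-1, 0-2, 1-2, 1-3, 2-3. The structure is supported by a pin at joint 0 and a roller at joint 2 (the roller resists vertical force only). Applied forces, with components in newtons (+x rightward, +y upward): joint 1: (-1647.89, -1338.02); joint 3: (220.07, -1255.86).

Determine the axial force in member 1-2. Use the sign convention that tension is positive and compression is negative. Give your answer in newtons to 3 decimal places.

N=4 nodes, M=5 members, R=3 reactions → 2N=8, M+R=8
member 0 (0-1): L=5.1842, (cx,cy)=(0.4421,0.8970)
member 1 (0-2): L=4.1130, (cx,cy)=(1.0000,0.0000)
member 2 (1-2): L=4.9939, (cx,cy)=(0.3646,-0.9311)
member 3 (1-3): L=4.3150, (cx,cy)=(0.9984,0.0570)
member 4 (2-3): L=5.4914, (cx,cy)=(0.4529,0.8916)
solve A·x = −loads:
  F[0-1] = -1598.8424 N (compression)
  F[0-2] = -720.9495 N (compression)
  F[1-2] = +157.3698 N (tension)
  F[1-3] = +885.0743 N (tension)
  F[2-3] = -1465.1914 N (compression)
  Rx@0 = +1427.8200 N
  Ry@0 = +1434.0959 N
  Ry@2 = +1159.7841 N

157.370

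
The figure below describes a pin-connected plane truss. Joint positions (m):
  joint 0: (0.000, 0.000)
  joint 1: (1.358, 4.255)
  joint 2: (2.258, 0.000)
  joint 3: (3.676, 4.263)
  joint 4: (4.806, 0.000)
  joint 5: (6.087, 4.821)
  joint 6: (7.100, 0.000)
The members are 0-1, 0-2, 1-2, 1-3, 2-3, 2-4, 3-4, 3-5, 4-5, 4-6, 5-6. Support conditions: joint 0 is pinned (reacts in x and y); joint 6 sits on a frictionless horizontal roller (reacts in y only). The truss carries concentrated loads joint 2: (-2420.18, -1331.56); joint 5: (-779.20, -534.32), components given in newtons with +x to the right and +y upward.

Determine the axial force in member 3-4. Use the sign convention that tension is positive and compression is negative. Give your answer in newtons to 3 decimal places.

-17.229

N=7 nodes, M=11 members, R=3 reactions → 2N=14, M+R=14
member 0 (0-1): L=4.4665, (cx,cy)=(0.3040,0.9527)
member 1 (0-2): L=2.2580, (cx,cy)=(1.0000,0.0000)
member 2 (1-2): L=4.3491, (cx,cy)=(0.2069,-0.9784)
member 3 (1-3): L=2.3180, (cx,cy)=(1.0000,0.0035)
member 4 (2-3): L=4.4926, (cx,cy)=(0.3156,0.9489)
member 5 (2-4): L=2.5480, (cx,cy)=(1.0000,0.0000)
member 6 (3-4): L=4.4102, (cx,cy)=(0.2562,-0.9666)
member 7 (3-5): L=2.4747, (cx,cy)=(0.9742,0.2255)
member 8 (4-5): L=4.9883, (cx,cy)=(0.2568,0.9665)
member 9 (4-6): L=2.2940, (cx,cy)=(1.0000,0.0000)
member 10 (5-6): L=4.9263, (cx,cy)=(0.2056,-0.9786)
solve A·x = −loads:
  F[0-1] = -1588.6175 N (compression)
  F[0-2] = -2716.3696 N (compression)
  F[1-2] = +1544.0616 N (tension)
  F[1-3] = -802.5393 N (compression)
  F[2-3] = -188.7261 N (compression)
  F[2-4] = +82.9015 N (tension)
  F[3-4] = -17.2287 N (compression)
  F[3-5] = -880.3581 N (compression)
  F[4-5] = +17.2315 N (tension)
  F[4-6] = +74.0621 N (tension)
  F[5-6] = -360.1682 N (compression)
  Rx@0 = +3199.3800 N
  Ry@0 = +1513.4089 N
  Ry@6 = +352.4711 N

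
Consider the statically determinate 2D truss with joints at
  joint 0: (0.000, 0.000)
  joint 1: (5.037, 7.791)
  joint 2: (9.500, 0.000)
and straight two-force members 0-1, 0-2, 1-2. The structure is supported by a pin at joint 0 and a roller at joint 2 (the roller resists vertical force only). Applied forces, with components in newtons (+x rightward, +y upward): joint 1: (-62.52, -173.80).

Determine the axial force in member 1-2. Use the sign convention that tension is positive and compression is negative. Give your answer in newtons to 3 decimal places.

-47.109

N=3 nodes, M=3 members, R=3 reactions → 2N=6, M+R=6
member 0 (0-1): L=9.2774, (cx,cy)=(0.5429,0.8398)
member 1 (0-2): L=9.5000, (cx,cy)=(1.0000,0.0000)
member 2 (1-2): L=8.9788, (cx,cy)=(0.4971,-0.8677)
solve A·x = −loads:
  F[0-1] = -158.2827 N (compression)
  F[0-2] = +23.4163 N (tension)
  F[1-2] = -47.1095 N (compression)
  Rx@0 = +62.5200 N
  Ry@0 = +132.9224 N
  Ry@2 = +40.8776 N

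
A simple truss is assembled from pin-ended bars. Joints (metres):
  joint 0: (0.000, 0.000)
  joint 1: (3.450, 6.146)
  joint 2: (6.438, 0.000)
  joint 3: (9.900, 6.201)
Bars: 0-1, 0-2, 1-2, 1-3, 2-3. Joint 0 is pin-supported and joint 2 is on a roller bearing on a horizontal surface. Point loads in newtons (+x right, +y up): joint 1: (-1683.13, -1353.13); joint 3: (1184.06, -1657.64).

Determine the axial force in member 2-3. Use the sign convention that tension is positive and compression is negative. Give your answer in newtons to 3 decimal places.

N=4 nodes, M=5 members, R=3 reactions → 2N=8, M+R=8
member 0 (0-1): L=7.0481, (cx,cy)=(0.4895,0.8720)
member 1 (0-2): L=6.4380, (cx,cy)=(1.0000,0.0000)
member 2 (1-2): L=6.8338, (cx,cy)=(0.4372,-0.8993)
member 3 (1-3): L=6.4502, (cx,cy)=(1.0000,0.0085)
member 4 (2-3): L=7.1020, (cx,cy)=(0.4875,0.8731)
solve A·x = −loads:
  F[0-1] = -232.7339 N (compression)
  F[0-2] = -385.1484 N (compression)
  F[1-2] = -1258.8135 N (compression)
  F[1-3] = +2119.6833 N (tension)
  F[2-3] = -1919.1834 N (compression)
  Rx@0 = +499.0700 N
  Ry@0 = +202.9456 N
  Ry@2 = +2807.8244 N

-1919.183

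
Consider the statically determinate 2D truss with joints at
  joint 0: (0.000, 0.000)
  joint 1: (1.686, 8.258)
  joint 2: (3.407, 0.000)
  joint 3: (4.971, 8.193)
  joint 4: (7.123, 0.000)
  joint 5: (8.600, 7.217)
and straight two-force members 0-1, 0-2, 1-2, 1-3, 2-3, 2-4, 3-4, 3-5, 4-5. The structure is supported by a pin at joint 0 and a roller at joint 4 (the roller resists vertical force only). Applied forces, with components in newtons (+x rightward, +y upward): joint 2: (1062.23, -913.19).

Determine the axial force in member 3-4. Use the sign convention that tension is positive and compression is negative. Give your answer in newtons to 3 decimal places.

N=6 nodes, M=9 members, R=3 reactions → 2N=12, M+R=12
member 0 (0-1): L=8.4284, (cx,cy)=(0.2000,0.9798)
member 1 (0-2): L=3.4070, (cx,cy)=(1.0000,0.0000)
member 2 (1-2): L=8.4354, (cx,cy)=(0.2040,-0.9790)
member 3 (1-3): L=3.2856, (cx,cy)=(0.9998,-0.0198)
member 4 (2-3): L=8.3409, (cx,cy)=(0.1875,0.9823)
member 5 (2-4): L=3.7160, (cx,cy)=(1.0000,0.0000)
member 6 (3-4): L=8.4709, (cx,cy)=(0.2540,-0.9672)
member 7 (3-5): L=3.7580, (cx,cy)=(0.9657,-0.2597)
member 8 (4-5): L=7.3666, (cx,cy)=(0.2005,0.9797)
solve A·x = −loads:
  F[0-1] = -486.2301 N (compression)
  F[0-2] = +1159.4950 N (tension)
  F[1-2] = +490.6271 N (tension)
  F[1-3] = -197.4016 N (compression)
  F[2-3] = +440.6991 N (tension)
  F[2-4] = +114.7281 N (tension)
  F[3-4] = -451.6038 N (compression)
  F[3-5] = -0.0000 N (compression)
  F[4-5] = +0.0000 N (tension)
  Rx@0 = -1062.2300 N
  Ry@0 = +476.4024 N
  Ry@4 = +436.7876 N

-451.604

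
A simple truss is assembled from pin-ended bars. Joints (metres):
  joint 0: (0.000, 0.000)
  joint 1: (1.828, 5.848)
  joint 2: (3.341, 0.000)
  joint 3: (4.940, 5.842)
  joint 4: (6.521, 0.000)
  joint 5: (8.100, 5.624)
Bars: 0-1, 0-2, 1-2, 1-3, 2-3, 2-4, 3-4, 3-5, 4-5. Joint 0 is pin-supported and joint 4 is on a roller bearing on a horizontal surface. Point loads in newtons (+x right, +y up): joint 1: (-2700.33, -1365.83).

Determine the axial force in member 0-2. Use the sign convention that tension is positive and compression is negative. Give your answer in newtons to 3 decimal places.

N=6 nodes, M=9 members, R=3 reactions → 2N=12, M+R=12
member 0 (0-1): L=6.1270, (cx,cy)=(0.2983,0.9545)
member 1 (0-2): L=3.3410, (cx,cy)=(1.0000,0.0000)
member 2 (1-2): L=6.0406, (cx,cy)=(0.2505,-0.9681)
member 3 (1-3): L=3.1120, (cx,cy)=(1.0000,-0.0019)
member 4 (2-3): L=6.0569, (cx,cy)=(0.2640,0.9645)
member 5 (2-4): L=3.1800, (cx,cy)=(1.0000,0.0000)
member 6 (3-4): L=6.0522, (cx,cy)=(0.2612,-0.9653)
member 7 (3-5): L=3.1675, (cx,cy)=(0.9976,-0.0688)
member 8 (4-5): L=5.8415, (cx,cy)=(0.2703,0.9628)
solve A·x = −loads:
  F[0-1] = -3567.0511 N (compression)
  F[0-2] = -1636.1027 N (compression)
  F[1-2] = +2103.6858 N (tension)
  F[1-3] = +1109.1866 N (tension)
  F[2-3] = -2111.5376 N (compression)
  F[2-4] = -551.7441 N (compression)
  F[3-4] = +2112.1051 N (tension)
  F[3-5] = +0.0000 N (tension)
  F[4-5] = -0.0000 N (compression)
  Rx@0 = +2700.3300 N
  Ry@0 = +3404.5959 N
  Ry@4 = -2038.7659 N

-1636.103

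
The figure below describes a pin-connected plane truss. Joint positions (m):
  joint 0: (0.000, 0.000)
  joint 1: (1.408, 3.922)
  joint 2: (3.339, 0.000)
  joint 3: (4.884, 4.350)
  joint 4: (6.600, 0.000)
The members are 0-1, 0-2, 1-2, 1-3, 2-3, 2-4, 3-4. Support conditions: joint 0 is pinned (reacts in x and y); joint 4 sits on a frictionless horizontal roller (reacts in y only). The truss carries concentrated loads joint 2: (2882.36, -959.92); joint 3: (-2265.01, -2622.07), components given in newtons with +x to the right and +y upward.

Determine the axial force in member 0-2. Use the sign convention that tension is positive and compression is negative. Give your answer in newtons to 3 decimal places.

1568.297

N=5 nodes, M=7 members, R=3 reactions → 2N=10, M+R=10
member 0 (0-1): L=4.1671, (cx,cy)=(0.3379,0.9412)
member 1 (0-2): L=3.3390, (cx,cy)=(1.0000,0.0000)
member 2 (1-2): L=4.3716, (cx,cy)=(0.4417,-0.8972)
member 3 (1-3): L=3.5023, (cx,cy)=(0.9925,0.1222)
member 4 (2-3): L=4.6162, (cx,cy)=(0.3347,0.9423)
member 5 (2-4): L=3.2610, (cx,cy)=(1.0000,0.0000)
member 6 (3-4): L=4.6762, (cx,cy)=(0.3670,-0.9302)
solve A·x = −loads:
  F[0-1] = -2814.3970 N (compression)
  F[0-2] = +1568.2969 N (tension)
  F[1-2] = +2660.7114 N (tension)
  F[1-3] = -2142.2808 N (compression)
  F[2-3] = -1514.4945 N (compression)
  F[2-4] = +368.0984 N (tension)
  F[3-4] = -1003.0967 N (compression)
  Rx@0 = -617.3500 N
  Ry@0 = +2648.8734 N
  Ry@4 = +933.1166 N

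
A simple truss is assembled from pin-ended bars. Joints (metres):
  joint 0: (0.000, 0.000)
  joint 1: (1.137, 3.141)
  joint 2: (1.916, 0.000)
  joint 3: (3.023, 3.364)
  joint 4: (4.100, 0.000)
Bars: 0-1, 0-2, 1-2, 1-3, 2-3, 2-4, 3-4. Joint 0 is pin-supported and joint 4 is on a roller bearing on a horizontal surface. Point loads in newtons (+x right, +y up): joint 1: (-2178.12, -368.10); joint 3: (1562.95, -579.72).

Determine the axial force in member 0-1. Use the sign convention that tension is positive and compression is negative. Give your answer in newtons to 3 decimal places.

N=5 nodes, M=7 members, R=3 reactions → 2N=10, M+R=10
member 0 (0-1): L=3.3405, (cx,cy)=(0.3404,0.9403)
member 1 (0-2): L=1.9160, (cx,cy)=(1.0000,0.0000)
member 2 (1-2): L=3.2362, (cx,cy)=(0.2407,-0.9706)
member 3 (1-3): L=1.8991, (cx,cy)=(0.9931,0.1174)
member 4 (2-3): L=3.5415, (cx,cy)=(0.3126,0.9499)
member 5 (2-4): L=2.1840, (cx,cy)=(1.0000,0.0000)
member 6 (3-4): L=3.5322, (cx,cy)=(0.3049,-0.9524)
solve A·x = −loads:
  F[0-1] = -855.6643 N (compression)
  F[0-2] = -323.9253 N (compression)
  F[1-2] = +660.1988 N (tension)
  F[1-3] = +1739.9909 N (tension)
  F[2-3] = -674.5891 N (compression)
  F[2-4] = +45.8611 N (tension)
  F[3-4] = -150.4091 N (compression)
  Rx@0 = +615.1700 N
  Ry@0 = +804.5731 N
  Ry@4 = +143.2469 N

-855.664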